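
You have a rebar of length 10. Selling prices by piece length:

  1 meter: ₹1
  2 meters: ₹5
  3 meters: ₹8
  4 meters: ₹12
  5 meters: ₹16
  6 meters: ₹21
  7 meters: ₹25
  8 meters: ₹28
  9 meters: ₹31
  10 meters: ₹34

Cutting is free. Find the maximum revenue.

34

Consider every possible first cut. r[k] is the best of p[i]+r[k−i] over all sellable i≤k.
r[1] = 1
r[2] = max(1+1, 5+0) = 5
r[3] = max(1+5, 5+1, 8+0) = 8
r[4] = max(1+8, 5+5, 8+1, 12+0) = 12
r[5] = max(1+12, 5+8, 8+5, 12+1, 16+0) = 16
r[6] = max(1+16, 5+12, 8+8, 12+5, 16+1, 21+0) = 21
r[7] = max(1+21, 5+16, 8+12, …, 21+1, 25+0) = 25
r[8] = max(1+25, 5+21, 8+16, …, 25+1, 28+0) = 28
r[9] = max(1+28, 5+25, 8+21, …, 28+1, 31+0) = 31
r[10] = max(1+31, 5+28, 8+25, …, 31+1, 34+0) = 34
Best is to sell the whole 10-meter piece uncut for ₹34.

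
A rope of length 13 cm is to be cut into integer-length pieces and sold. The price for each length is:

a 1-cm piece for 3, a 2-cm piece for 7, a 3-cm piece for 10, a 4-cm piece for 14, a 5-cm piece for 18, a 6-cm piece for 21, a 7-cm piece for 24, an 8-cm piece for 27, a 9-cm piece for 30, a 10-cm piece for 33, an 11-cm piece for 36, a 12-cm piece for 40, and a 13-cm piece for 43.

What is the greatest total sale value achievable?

Build v[k] bottom-up: v[k] = max over allowed piece i of (p[i] + v[k−i]).
v[1] = 3
v[2] = max(3+3, 7+0) = 7
v[3] = max(3+7, 7+3, 10+0) = 10
v[4] = max(3+10, 7+7, 10+3, 14+0) = 14
v[5] = max(3+14, 7+10, 10+7, 14+3, 18+0) = 18
v[6] = max(3+18, 7+14, 10+10, 14+7, 18+3, 21+0) = 21
v[7] = max(3+21, 7+18, 10+14, …, 21+3, 24+0) = 25
v[8] = max(3+25, 7+21, 10+18, …, 24+3, 27+0) = 28
v[9] = max(3+28, 7+25, 10+21, …, 27+3, 30+0) = 32
v[10] = max(3+32, 7+28, 10+25, …, 30+3, 33+0) = 36
v[11] = max(3+36, 7+32, 10+28, …, 33+3, 36+0) = 39
v[12] = max(3+39, 7+36, 10+32, …, 36+3, 40+0) = 43
v[13] = max(3+43, 7+39, 10+36, …, 40+3, 43+0) = 46
One optimal cutting: 5 + 5 + 2 + 1 → 18 + 18 + 7 + 3 = 46.

46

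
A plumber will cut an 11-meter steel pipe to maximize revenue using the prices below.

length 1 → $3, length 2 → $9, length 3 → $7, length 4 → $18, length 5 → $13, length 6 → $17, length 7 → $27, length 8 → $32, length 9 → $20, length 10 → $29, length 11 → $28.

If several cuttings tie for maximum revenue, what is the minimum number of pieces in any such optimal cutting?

4

Build r[k] bottom-up: r[k] = max over allowed piece i of (p[i] + r[k−i]).
r[1] = 3
r[2] = max(3+3, 9+0) = 9
r[3] = max(3+9, 9+3, 7+0) = 12
r[4] = max(3+12, 9+9, 7+3, 18+0) = 18
r[5] = max(3+18, 9+12, 7+9, 18+3, 13+0) = 21
r[6] = max(3+21, 9+18, 7+12, 18+9, 13+3, 17+0) = 27
r[7] = max(3+27, 9+21, 7+18, …, 17+3, 27+0) = 30
r[8] = max(3+30, 9+27, 7+21, …, 27+3, 32+0) = 36
r[9] = max(3+36, 9+30, 7+27, …, 32+3, 20+0) = 39
r[10] = max(3+39, 9+36, 7+30, …, 20+3, 29+0) = 45
r[11] = max(3+45, 9+39, 7+36, …, 29+3, 28+0) = 48
Maximum revenue is $48.
Now minimize piece count subject to staying optimal: for each k, pieces[k] = 1 + min over i with p[i]+r[k−i]=r[k] of pieces[k−i].
pieces[8] = 2
pieces[9] = 3
pieces[10] = 3
pieces[11] = 4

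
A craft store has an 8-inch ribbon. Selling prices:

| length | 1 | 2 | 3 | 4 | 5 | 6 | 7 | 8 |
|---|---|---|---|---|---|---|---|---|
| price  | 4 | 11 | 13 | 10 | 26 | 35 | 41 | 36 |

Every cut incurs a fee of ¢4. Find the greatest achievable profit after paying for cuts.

Let r[k] be the best obtainable value from length k. For each k, try every first piece i and keep the best of price[i] + r[k−i] minus the 4 cut fee when i<k.
r[1] = 4
r[2] = 11
r[3] = 13
r[4] = 18  (first piece 2, then r[2]=11)
r[5] = 26
r[6] = 35
r[7] = 41
r[8] = 42  (first piece 2, then r[6]=35)
One optimal plan: pieces 6 + 2 (1 cut) → ¢46 − ¢4 = ¢42.

42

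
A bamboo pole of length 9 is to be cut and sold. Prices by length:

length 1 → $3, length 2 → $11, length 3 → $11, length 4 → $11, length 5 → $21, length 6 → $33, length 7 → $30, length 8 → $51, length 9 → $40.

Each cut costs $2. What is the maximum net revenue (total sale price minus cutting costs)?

52

Let r[k] be the best obtainable value from length k. For each k, try every first piece i and keep the best of price[i] + r[k−i] minus the 2 cut fee when i<k.
r[1] = 3
r[2] = 11
r[3] = 12  (first piece 1, then r[2]=11)
r[4] = 20  (first piece 2, then r[2]=11)
r[5] = 21  (first piece 1, then r[4]=20)
r[6] = 33
r[7] = 34  (first piece 1, then r[6]=33)
r[8] = 51
r[9] = 52  (first piece 1, then r[8]=51)
One optimal plan: pieces 8 + 1 (1 cut) → $54 − $2 = $52.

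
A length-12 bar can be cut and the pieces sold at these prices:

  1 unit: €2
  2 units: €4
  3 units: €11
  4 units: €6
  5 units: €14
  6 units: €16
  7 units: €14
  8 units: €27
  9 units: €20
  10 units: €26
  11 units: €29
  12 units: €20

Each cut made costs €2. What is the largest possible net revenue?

38

Consider every possible first cut. v[k] is the best of p[i]+v[k−i] over all sellable i≤k, charging 2 whenever i<k.
v[1] = 2
v[2] = 4
v[3] = 11
v[4] = 11  (first piece 1, then v[3]=11)
v[5] = 14
v[6] = 20  (first piece 3, then v[3]=11)
v[7] = 20  (first piece 1, then v[6]=20)
v[8] = 27
v[9] = 29  (first piece 3, then v[6]=20)
v[10] = 29  (first piece 1, then v[9]=29)
v[11] = 36  (first piece 3, then v[8]=27)
v[12] = 38  (first piece 3, then v[9]=29)
One optimal plan: pieces 3 + 3 + 3 + 3 (3 cuts) → €44 − €6 = €38.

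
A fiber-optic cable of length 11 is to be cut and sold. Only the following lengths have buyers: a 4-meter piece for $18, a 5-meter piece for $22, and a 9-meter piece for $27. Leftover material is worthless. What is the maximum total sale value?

44

Consider every possible first cut. r[k] is the best of p[i]+r[k−i] over all sellable i≤k.
r[1] = 0
r[2] = 0
r[3] = 0
r[4] = 18
r[5] = 22
r[6] = 22
r[7] = 22
r[8] = 36  (first piece 4, then r[4]=18)
r[9] = 40  (first piece 4, then r[5]=22)
r[10] = 44  (first piece 5, then r[5]=22)
r[11] = 44
One optimal cutting: pieces 5 + 5 with 1 meter of scrap → $44.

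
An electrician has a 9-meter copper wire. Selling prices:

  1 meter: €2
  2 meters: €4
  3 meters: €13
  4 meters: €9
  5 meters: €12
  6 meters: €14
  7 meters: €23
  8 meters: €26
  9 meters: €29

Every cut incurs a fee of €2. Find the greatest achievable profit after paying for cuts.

35

Let net[k] be the best obtainable value from length k. For each k, try every first piece i and keep the best of price[i] + net[k−i] minus the 2 cut fee when i<k.
net[1] = 2
net[2] = max(2+2-2, 4+0) = 4
net[3] = max(2+4-2, 4+2-2, 13+0) = 13
net[4] = max(2+13-2, 4+4-2, 13+2-2, 9+0) = 13
net[5] = max(2+13-2, 4+13-2, 13+4-2, 9+2-2, 12+0) = 15
net[6] = max(2+15-2, 4+13-2, 13+13-2, 9+4-2, 12+2-2, 14+0) = 24
net[7] = max(2+24-2, 4+15-2, 13+13-2, …, 14+2-2, 23+0) = 24
net[8] = max(2+24-2, 4+24-2, 13+15-2, …, 23+2-2, 26+0) = 26
net[9] = max(2+26-2, 4+24-2, 13+24-2, …, 26+2-2, 29+0) = 35
One optimal plan: pieces 3 + 3 + 3 (2 cuts) → €39 − €4 = €35.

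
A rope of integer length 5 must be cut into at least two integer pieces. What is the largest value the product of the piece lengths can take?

6

Fill f[k] for k=2..5: at each k try every first piece i and multiply by the better of (k−i) uncut or f[k−i].
f[2] = 1×max(1,0) = 1×1 = 1
f[3] = 1×max(2,1) = 1×2 = 2
f[4] = 2×max(2,1) = 2×2 = 4
f[5] = 2×max(3,2) = 2×3 = 6
One optimal split: 3 + 2; product 3×2 = 6.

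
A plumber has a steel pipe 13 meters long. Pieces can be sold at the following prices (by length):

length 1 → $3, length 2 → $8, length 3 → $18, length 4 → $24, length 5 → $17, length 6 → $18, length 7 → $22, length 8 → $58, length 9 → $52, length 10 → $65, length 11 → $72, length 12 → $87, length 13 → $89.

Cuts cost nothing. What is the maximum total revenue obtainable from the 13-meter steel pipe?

90

Build R[k] bottom-up: R[k] = max over allowed piece i of (p[i] + R[k−i]).
R[1] = 3
R[2] = 8
R[3] = 18
R[4] = 24
R[5] = 27  (first piece 1, then R[4]=24)
R[6] = 36  (first piece 3, then R[3]=18)
R[7] = 42  (first piece 3, then R[4]=24)
R[8] = 58
R[9] = 61  (first piece 1, then R[8]=58)
R[10] = 66  (first piece 2, then R[8]=58)
R[11] = 76  (first piece 3, then R[8]=58)
R[12] = 87
R[13] = 90  (first piece 1, then R[12]=87)
One optimal cutting: 12 + 1 → $87 + $3 = $90.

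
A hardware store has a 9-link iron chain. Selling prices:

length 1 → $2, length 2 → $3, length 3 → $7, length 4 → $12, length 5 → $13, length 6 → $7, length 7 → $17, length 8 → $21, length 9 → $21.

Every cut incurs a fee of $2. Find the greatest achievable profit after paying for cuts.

Build r[k] bottom-up: r[k] = max over allowed piece i of (p[i] + r[k−i]) − 2 per cut.
r[1] = 2
r[2] = max(2+2-2, 3+0) = 3
r[3] = max(2+3-2, 3+2-2, 7+0) = 7
r[4] = max(2+7-2, 3+3-2, 7+2-2, 12+0) = 12
r[5] = max(2+12-2, 3+7-2, 7+3-2, 12+2-2, 13+0) = 13
r[6] = max(2+13-2, 3+12-2, 7+7-2, 12+3-2, 13+2-2, 7+0) = 13
r[7] = max(2+13-2, 3+13-2, 7+12-2, …, 7+2-2, 17+0) = 17
r[8] = max(2+17-2, 3+13-2, 7+13-2, …, 17+2-2, 21+0) = 22
r[9] = max(2+22-2, 3+17-2, 7+13-2, …, 21+2-2, 21+0) = 23
One optimal plan: pieces 5 + 4 (1 cut) → $25 − $2 = $23.

23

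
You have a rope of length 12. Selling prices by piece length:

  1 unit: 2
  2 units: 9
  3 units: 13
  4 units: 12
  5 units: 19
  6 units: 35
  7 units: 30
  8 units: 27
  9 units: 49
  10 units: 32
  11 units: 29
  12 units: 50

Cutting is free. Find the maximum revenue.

70

Build best[k] bottom-up: best[k] = max over allowed piece i of (p[i] + best[k−i]).
best[1] = 2
best[2] = max(2+2, 9+0) = 9
best[3] = max(2+9, 9+2, 13+0) = 13
best[4] = max(2+13, 9+9, 13+2, 12+0) = 18
best[5] = max(2+18, 9+13, 13+9, 12+2, 19+0) = 22
best[6] = max(2+22, 9+18, 13+13, 12+9, 19+2, 35+0) = 35
best[7] = max(2+35, 9+22, 13+18, …, 35+2, 30+0) = 37
best[8] = max(2+37, 9+35, 13+22, …, 30+2, 27+0) = 44
best[9] = max(2+44, 9+37, 13+35, …, 27+2, 49+0) = 49
best[10] = max(2+49, 9+44, 13+37, …, 49+2, 32+0) = 53
best[11] = max(2+53, 9+49, 13+44, …, 32+2, 29+0) = 58
best[12] = max(2+58, 9+53, 13+49, …, 29+2, 50+0) = 70
One optimal cutting: 6 + 6 → 35 + 35 = 70.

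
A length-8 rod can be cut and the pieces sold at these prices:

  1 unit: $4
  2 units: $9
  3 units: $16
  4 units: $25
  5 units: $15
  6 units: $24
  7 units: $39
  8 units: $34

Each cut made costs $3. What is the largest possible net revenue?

Let r[k] be the best obtainable value from length k. For each k, try every first piece i and keep the best of price[i] + r[k−i] minus the 3 cut fee when i<k.
r[1] = 4
r[2] = 9
r[3] = 16
r[4] = 25
r[5] = 26  (first piece 1, then r[4]=25)
r[6] = 31  (first piece 2, then r[4]=25)
r[7] = 39
r[8] = 47  (first piece 4, then r[4]=25)
One optimal plan: pieces 4 + 4 (1 cut) → $50 − $3 = $47.

47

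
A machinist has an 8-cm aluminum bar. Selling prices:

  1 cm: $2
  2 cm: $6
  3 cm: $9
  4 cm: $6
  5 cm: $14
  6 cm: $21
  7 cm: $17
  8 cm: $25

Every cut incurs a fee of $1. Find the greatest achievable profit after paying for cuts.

Consider every possible first cut. v[k] is the best of p[i]+v[k−i] over all sellable i≤k, charging 1 whenever i<k.
v[1] = 2
v[2] = 6
v[3] = 9
v[4] = 11  (first piece 2, then v[2]=6)
v[5] = 14  (first piece 2, then v[3]=9)
v[6] = 21
v[7] = 22  (first piece 1, then v[6]=21)
v[8] = 26  (first piece 2, then v[6]=21)
One optimal plan: pieces 6 + 2 (1 cut) → $27 − $1 = $26.

26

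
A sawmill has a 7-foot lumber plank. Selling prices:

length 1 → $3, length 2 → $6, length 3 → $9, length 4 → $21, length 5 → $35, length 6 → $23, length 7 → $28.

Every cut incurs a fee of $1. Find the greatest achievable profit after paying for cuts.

Build net[k] bottom-up: net[k] = max over allowed piece i of (p[i] + net[k−i]) − 1 per cut.
net[1] = 3
net[2] = max(3+3-1, 6+0) = 6
net[3] = max(3+6-1, 6+3-1, 9+0) = 9
net[4] = max(3+9-1, 6+6-1, 9+3-1, 21+0) = 21
net[5] = max(3+21-1, 6+9-1, 9+6-1, 21+3-1, 35+0) = 35
net[6] = max(3+35-1, 6+21-1, 9+9-1, 21+6-1, 35+3-1, 23+0) = 37
net[7] = max(3+37-1, 6+35-1, 9+21-1, …, 23+3-1, 28+0) = 40
One optimal plan: pieces 5 + 2 (1 cut) → $41 − $1 = $40.

40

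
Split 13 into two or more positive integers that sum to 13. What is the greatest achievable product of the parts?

108

Define f[k] = max over 1≤i<k of i · max(k−i, f[k−i]); the inner max lets the remainder stay uncut if that's better.
f[2] = 1×max(1,0) = 1×1 = 1
f[3] = 1×max(2,1) = 1×2 = 2
f[4] = 2×max(2,1) = 2×2 = 4
f[5] = 2×max(3,2) = 2×3 = 6
f[6] = 3×max(3,2) = 3×3 = 9
f[7] = 2×max(5,6) = 2×6 = 12
f[8] = 2×max(6,9) = 2×9 = 18
f[9] = 3×max(6,9) = 3×9 = 27
f[10] = 2×max(8,18) = 2×18 = 36
f[11] = 2×max(9,27) = 2×27 = 54
f[12] = 3×max(9,27) = 3×27 = 81
f[13] = 2×max(11,54) = 2×54 = 108
One optimal split: 3 + 3 + 3 + 2 + 2; product 3×3×3×2×2 = 108.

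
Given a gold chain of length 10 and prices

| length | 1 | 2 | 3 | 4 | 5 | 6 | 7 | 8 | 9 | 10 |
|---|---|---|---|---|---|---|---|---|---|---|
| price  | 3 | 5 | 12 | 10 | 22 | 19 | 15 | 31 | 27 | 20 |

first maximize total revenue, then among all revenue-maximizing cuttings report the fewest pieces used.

2

Build r[k] bottom-up: r[k] = max over allowed piece i of (p[i] + r[k−i]).
r[1] = 3
r[2] = 6  (first piece 1, then r[1]=3)
r[3] = 12
r[4] = 15  (first piece 1, then r[3]=12)
r[5] = 22
r[6] = 25  (first piece 1, then r[5]=22)
r[7] = 28  (first piece 1, then r[6]=25)
r[8] = 34  (first piece 3, then r[5]=22)
r[9] = 37  (first piece 1, then r[8]=34)
r[10] = 44  (first piece 5, then r[5]=22)
Maximum revenue is $44.
Now minimize piece count subject to staying optimal: for each k, pieces[k] = 1 + min over i with p[i]+r[k−i]=r[k] of pieces[k−i].
pieces[7] = 3
pieces[8] = 2
pieces[9] = 3
pieces[10] = 2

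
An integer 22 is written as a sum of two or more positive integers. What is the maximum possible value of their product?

Define prod[k] = max over 1≤i<k of i · max(k−i, prod[k−i]); the inner max lets the remainder stay uncut if that's better.
prod[2] = 1×max(1,0) = 1×1 = 1
prod[3] = 1×max(2,1) = 1×2 = 2
prod[4] = 2×max(2,1) = 2×2 = 4
prod[5] = 2×max(3,2) = 2×3 = 6
prod[6] = 3×max(3,2) = 3×3 = 9
prod[7] = 2×max(5,6) = 2×6 = 12
prod[8] = 2×max(6,9) = 2×9 = 18
prod[9] = 3×max(6,9) = 3×9 = 27
prod[10] = 2×max(8,18) = 2×18 = 36
prod[11] = 2×max(9,27) = 2×27 = 54
prod[12] = 3×max(9,27) = 3×27 = 81
prod[13] = 2×max(11,54) = 2×54 = 108
prod[14] = 2×max(12,81) = 2×81 = 162
prod[15] = 3×max(12,81) = 3×81 = 243
prod[16] = 2×max(14,162) = 2×162 = 324
prod[17] = 2×max(15,243) = 2×243 = 486
prod[18] = 3×max(15,243) = 3×243 = 729
prod[19] = 2×max(17,486) = 2×486 = 972
prod[20] = 2×max(18,729) = 2×729 = 1458
prod[21] = 3×max(18,729) = 3×729 = 2187
prod[22] = 2×max(20,1458) = 2×1458 = 2916
One optimal split: 3 + 3 + 3 + 3 + 3 + 3 + 2 + 2; product 3×3×3×3×3×3×2×2 = 2916.

2916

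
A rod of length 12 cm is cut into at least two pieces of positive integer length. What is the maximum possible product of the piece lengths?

Define f[k] = max over 1≤i<k of i · max(k−i, f[k−i]); the inner max lets the remainder stay uncut if that's better.
f[2] = 1*max(1,0) = 1*1 = 1
f[3] = 1*max(2,1) = 1*2 = 2
f[4] = 2*max(2,1) = 2*2 = 4
f[5] = 2*max(3,2) = 2*3 = 6
f[6] = 3*max(3,2) = 3*3 = 9
f[7] = 2*max(5,6) = 2*6 = 12
f[8] = 2*max(6,9) = 2*9 = 18
f[9] = 3*max(6,9) = 3*9 = 27
f[10] = 2*max(8,18) = 2*18 = 36
f[11] = 2*max(9,27) = 2*27 = 54
f[12] = 3*max(9,27) = 3*27 = 81
One optimal split: 3 + 3 + 3 + 3; product 3*3*3*3 = 81.

81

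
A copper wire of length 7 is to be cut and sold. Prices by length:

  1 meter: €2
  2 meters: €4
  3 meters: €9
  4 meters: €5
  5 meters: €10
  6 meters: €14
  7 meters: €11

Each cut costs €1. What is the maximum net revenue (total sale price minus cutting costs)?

18

Consider every possible first cut. net[k] is the best of p[i]+net[k−i] over all sellable i≤k, charging 1 whenever i<k.
net[1] = 2
net[2] = 4
net[3] = 9
net[4] = 10  (first piece 1, then net[3]=9)
net[5] = 12  (first piece 2, then net[3]=9)
net[6] = 17  (first piece 3, then net[3]=9)
net[7] = 18  (first piece 1, then net[6]=17)
One optimal plan: pieces 3 + 3 + 1 (2 cuts) → €20 − €2 = €18.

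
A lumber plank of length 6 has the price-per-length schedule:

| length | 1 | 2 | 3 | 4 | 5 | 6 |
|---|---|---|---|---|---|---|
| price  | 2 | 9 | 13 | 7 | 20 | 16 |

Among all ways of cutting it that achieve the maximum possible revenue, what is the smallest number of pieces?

Build r[k] bottom-up: r[k] = max over allowed piece i of (p[i] + r[k−i]).
r[1] = 2
r[2] = max(2+2, 9+0) = 9
r[3] = max(2+9, 9+2, 13+0) = 13
r[4] = max(2+13, 9+9, 13+2, 7+0) = 18
r[5] = max(2+18, 9+13, 13+9, 7+2, 20+0) = 22
r[6] = max(2+22, 9+18, 13+13, 7+9, 20+2, 16+0) = 27
Maximum revenue is $27.
Now minimize piece count subject to staying optimal: for each k, pieces[k] = 1 + min over i with p[i]+r[k−i]=r[k] of pieces[k−i].
pieces[3] = 1
pieces[4] = 2
pieces[5] = 2
pieces[6] = 3

3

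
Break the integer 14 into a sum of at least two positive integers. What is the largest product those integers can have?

162

Fill prod[k] for k=2..14: at each k try every first piece i and multiply by the better of (k−i) uncut or prod[k−i].
prod[2] = 1×max(1,0) = 1×1 = 1
prod[3] = max(1×2, 2×1) = 2
prod[4] = max(1×3, 2×2, 3×1) = 4
prod[5] = max(1×4, 2×3, 3×2, 4×1) = 6
prod[6] = max(1×6, 2×4, 3×3, 4×2, 5×1) = 9
prod[7] = max(1×9, 2×6, 3×4, 4×3, 5×2, 6×1) = 12
prod[8] = max(1×12, 2×9, 3×6, …, 6×2, 7×1) = 18
prod[9] = max(1×18, 2×12, 3×9, …, 7×2, 8×1) = 27
prod[10] = max(1×27, 2×18, 3×12, …, 8×2, 9×1) = 36
prod[11] = max(1×36, 2×27, 3×18, …, 9×2, 10×1) = 54
prod[12] = max(1×54, 2×36, 3×27, …, 10×2, 11×1) = 81
prod[13] = max(1×81, 2×54, 3×36, …, 11×2, 12×1) = 108
prod[14] = max(1×108, 2×81, 3×54, …, 12×2, 13×1) = 162
One optimal split: 3 + 3 + 3 + 3 + 2; product 3×3×3×3×2 = 162.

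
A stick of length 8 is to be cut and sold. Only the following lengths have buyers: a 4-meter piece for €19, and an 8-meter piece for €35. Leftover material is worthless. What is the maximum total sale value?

Let r[k] be the best obtainable value from length k. For each k, try every first piece i and keep the best of price[i] + r[k−i].
r[1] = 0
r[2] = 0
r[3] = 0
r[4] = 19
r[5] = 19
r[6] = 19
r[7] = 19
r[8] = 38  (first piece 4, then r[4]=19)
One optimal cutting: 4 + 4 → €38.

38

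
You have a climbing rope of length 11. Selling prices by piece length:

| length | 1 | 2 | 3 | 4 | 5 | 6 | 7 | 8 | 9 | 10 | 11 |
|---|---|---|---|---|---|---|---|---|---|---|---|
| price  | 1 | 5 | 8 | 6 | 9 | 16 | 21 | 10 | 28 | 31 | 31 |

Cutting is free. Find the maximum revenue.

Build best[k] bottom-up: best[k] = max over allowed piece i of (p[i] + best[k−i]).
best[1] = 1
best[2] = 5
best[3] = 8
best[4] = 10  (first piece 2, then best[2]=5)
best[5] = 13  (first piece 2, then best[3]=8)
best[6] = 16  (first piece 3, then best[3]=8)
best[7] = 21
best[8] = 22  (first piece 1, then best[7]=21)
best[9] = 28
best[10] = 31
best[11] = 33  (first piece 2, then best[9]=28)
One optimal cutting: 9 + 2 → €28 + €5 = €33.

33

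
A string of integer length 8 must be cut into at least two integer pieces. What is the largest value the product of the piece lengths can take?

Let prod[k] be the best product for length k (with at least one cut). For each first piece i, the rest contributes max(k−i, prod[k−i]).
Small cases: prod[2]=1.
prod[3] = 1*max(2,1) = 1*2 = 2
prod[4] = 2*max(2,1) = 2*2 = 4
prod[5] = 2*max(3,2) = 2*3 = 6
prod[6] = 3*max(3,2) = 3*3 = 9
prod[7] = 2*max(5,6) = 2*6 = 12
prod[8] = 2*max(6,9) = 2*9 = 18
One optimal split: 3 + 3 + 2; product 3*3*2 = 18.

18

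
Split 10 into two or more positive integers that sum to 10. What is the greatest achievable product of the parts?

Define P[k] = max over 1≤i<k of i · max(k−i, P[k−i]); the inner max lets the remainder stay uncut if that's better.
P[2] = 1·max(1,0) = 1·1 = 1
P[3] = 1·max(2,1) = 1·2 = 2
P[4] = 2·max(2,1) = 2·2 = 4
P[5] = 2·max(3,2) = 2·3 = 6
P[6] = 3·max(3,2) = 3·3 = 9
P[7] = 2·max(5,6) = 2·6 = 12
P[8] = 2·max(6,9) = 2·9 = 18
P[9] = 3·max(6,9) = 3·9 = 27
P[10] = 2·max(8,18) = 2·18 = 36
One optimal split: 3 + 3 + 2 + 2; product 3·3·2·2 = 36.

36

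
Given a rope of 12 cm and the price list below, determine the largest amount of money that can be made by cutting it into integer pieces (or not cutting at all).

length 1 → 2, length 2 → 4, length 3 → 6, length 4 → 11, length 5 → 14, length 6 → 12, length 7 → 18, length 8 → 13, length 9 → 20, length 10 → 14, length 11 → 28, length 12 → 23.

33

Build v[k] bottom-up: v[k] = max over allowed piece i of (p[i] + v[k−i]).
v[1] = 2
v[2] = max(2+2, 4+0) = 4
v[3] = max(2+4, 4+2, 6+0) = 6
v[4] = max(2+6, 4+4, 6+2, 11+0) = 11
v[5] = max(2+11, 4+6, 6+4, 11+2, 14+0) = 14
v[6] = max(2+14, 4+11, 6+6, 11+4, 14+2, 12+0) = 16
v[7] = max(2+16, 4+14, 6+11, …, 12+2, 18+0) = 18
v[8] = max(2+18, 4+16, 6+14, …, 18+2, 13+0) = 22
v[9] = max(2+22, 4+18, 6+16, …, 13+2, 20+0) = 25
v[10] = max(2+25, 4+22, 6+18, …, 20+2, 14+0) = 28
v[11] = max(2+28, 4+25, 6+22, …, 14+2, 28+0) = 30
v[12] = max(2+30, 4+28, 6+25, …, 28+2, 23+0) = 33
One optimal cutting: 4 + 4 + 4 → 11 + 11 + 11 = 33.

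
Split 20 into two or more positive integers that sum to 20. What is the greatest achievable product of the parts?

1458

Let prod[k] be the best product for length k (with at least one cut). For each first piece i, the rest contributes max(k−i, prod[k−i]).
prod[2] = 1×max(1,0) = 1×1 = 1
prod[3] = 1×max(2,1) = 1×2 = 2
prod[4] = 2×max(2,1) = 2×2 = 4
prod[5] = 2×max(3,2) = 2×3 = 6
prod[6] = 3×max(3,2) = 3×3 = 9
prod[7] = 2×max(5,6) = 2×6 = 12
prod[8] = 2×max(6,9) = 2×9 = 18
prod[9] = 3×max(6,9) = 3×9 = 27
prod[10] = 2×max(8,18) = 2×18 = 36
prod[11] = 2×max(9,27) = 2×27 = 54
prod[12] = 3×max(9,27) = 3×27 = 81
prod[13] = 2×max(11,54) = 2×54 = 108
prod[14] = 2×max(12,81) = 2×81 = 162
prod[15] = 3×max(12,81) = 3×81 = 243
prod[16] = 2×max(14,162) = 2×162 = 324
prod[17] = 2×max(15,243) = 2×243 = 486
prod[18] = 3×max(15,243) = 3×243 = 729
prod[19] = 2×max(17,486) = 2×486 = 972
prod[20] = 2×max(18,729) = 2×729 = 1458
One optimal split: 3 + 3 + 3 + 3 + 3 + 3 + 2; product 3×3×3×3×3×3×2 = 1458.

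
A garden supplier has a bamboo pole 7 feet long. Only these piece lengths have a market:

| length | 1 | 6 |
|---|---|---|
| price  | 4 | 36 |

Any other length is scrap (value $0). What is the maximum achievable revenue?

40

Build best[k] bottom-up: best[k] = max over allowed piece i of (p[i] + best[k−i]).
best[1] = 4
best[2] = 8  (first piece 1, then best[1]=4)
best[3] = 12  (first piece 1, then best[2]=8)
best[4] = 16  (first piece 1, then best[3]=12)
best[5] = 20  (first piece 1, then best[4]=16)
best[6] = 36
best[7] = 40  (first piece 1, then best[6]=36)
One optimal cutting: 6 + 1 → $40.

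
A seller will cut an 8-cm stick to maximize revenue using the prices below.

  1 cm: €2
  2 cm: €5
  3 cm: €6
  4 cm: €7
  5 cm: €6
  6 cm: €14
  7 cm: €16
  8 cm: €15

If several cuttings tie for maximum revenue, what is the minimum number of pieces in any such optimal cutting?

Let r[k] be the best obtainable value from length k. For each k, try every first piece i and keep the best of price[i] + r[k−i].
r[1] = 2
r[2] = max(2+2, 5+0) = 5
r[3] = max(2+5, 5+2, 6+0) = 7
r[4] = max(2+7, 5+5, 6+2, 7+0) = 10
r[5] = max(2+10, 5+7, 6+5, 7+2, 6+0) = 12
r[6] = max(2+12, 5+10, 6+7, 7+5, 6+2, 14+0) = 15
r[7] = max(2+15, 5+12, 6+10, …, 14+2, 16+0) = 17
r[8] = max(2+17, 5+15, 6+12, …, 16+2, 15+0) = 20
Maximum revenue is €20.
Now minimize piece count subject to staying optimal: for each k, pieces[k] = 1 + min over i with p[i]+r[k−i]=r[k] of pieces[k−i].
pieces[5] = 3
pieces[6] = 3
pieces[7] = 4
pieces[8] = 4

4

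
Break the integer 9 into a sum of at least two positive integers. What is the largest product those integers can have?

Fill g[k] for k=2..9: at each k try every first piece i and multiply by the better of (k−i) uncut or g[k−i].
Small cases: g[2]=1.
g[3] = max(1·2, 2·1) = 2
g[4] = max(1·3, 2·2, 3·1) = 4
g[5] = max(1·4, 2·3, 3·2, 4·1) = 6
g[6] = max(1·6, 2·4, 3·3, 4·2, 5·1) = 9
g[7] = max(1·9, 2·6, 3·4, 4·3, 5·2, 6·1) = 12
g[8] = max(1·12, 2·9, 3·6, …, 6·2, 7·1) = 18
g[9] = max(1·18, 2·12, 3·9, …, 7·2, 8·1) = 27
One optimal split: 3 + 3 + 3; product 3·3·3 = 27.

27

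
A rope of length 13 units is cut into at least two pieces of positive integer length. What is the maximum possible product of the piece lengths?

Define P[k] = max over 1≤i<k of i · max(k−i, P[k−i]); the inner max lets the remainder stay uncut if that's better.
P[2] = 1·max(1,0) = 1·1 = 1
P[3] = max(1·2, 2·1) = 2
P[4] = max(1·3, 2·2, 3·1) = 4
P[5] = max(1·4, 2·3, 3·2, 4·1) = 6
P[6] = max(1·6, 2·4, 3·3, 4·2, 5·1) = 9
P[7] = max(1·9, 2·6, 3·4, 4·3, 5·2, 6·1) = 12
P[8] = max(1·12, 2·9, 3·6, …, 6·2, 7·1) = 18
P[9] = max(1·18, 2·12, 3·9, …, 7·2, 8·1) = 27
P[10] = max(1·27, 2·18, 3·12, …, 8·2, 9·1) = 36
P[11] = max(1·36, 2·27, 3·18, …, 9·2, 10·1) = 54
P[12] = max(1·54, 2·36, 3·27, …, 10·2, 11·1) = 81
P[13] = max(1·81, 2·54, 3·36, …, 11·2, 12·1) = 108
One optimal split: 3 + 3 + 3 + 2 + 2; product 3·3·3·2·2 = 108.

108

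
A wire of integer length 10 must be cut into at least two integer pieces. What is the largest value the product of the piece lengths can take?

36

Let prod[k] be the best product for length k (with at least one cut). For each first piece i, the rest contributes max(k−i, prod[k−i]).
Small cases: prod[2]=1, prod[3]=2, prod[4]=4, prod[5]=6.
prod[6] = 3·max(3,2) = 3·3 = 9
prod[7] = 2·max(5,6) = 2·6 = 12
prod[8] = 2·max(6,9) = 2·9 = 18
prod[9] = 3·max(6,9) = 3·9 = 27
prod[10] = 2·max(8,18) = 2·18 = 36
One optimal split: 3 + 3 + 2 + 2; product 3·3·2·2 = 36.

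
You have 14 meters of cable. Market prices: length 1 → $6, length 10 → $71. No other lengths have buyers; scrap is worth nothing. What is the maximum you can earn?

Let best[k] be the best obtainable value from length k. For each k, try every first piece i and keep the best of price[i] + best[k−i].
best[1] = 6
best[2] = 12  (first piece 1, then best[1]=6)
best[3] = 18  (first piece 1, then best[2]=12)
best[4] = 24  (first piece 1, then best[3]=18)
best[5] = 30  (first piece 1, then best[4]=24)
best[6] = 36  (first piece 1, then best[5]=30)
best[7] = 42  (first piece 1, then best[6]=36)
best[8] = 48  (first piece 1, then best[7]=42)
best[9] = 54  (first piece 1, then best[8]=48)
best[10] = max(6+54, 71+0) = 71
best[11] = max(6+71, 71+6) = 77
best[12] = max(6+77, 71+12) = 83
best[13] = max(6+83, 71+18) = 89
best[14] = max(6+89, 71+24) = 95
One optimal cutting: 10 + 1 + 1 + 1 + 1 → $95.

95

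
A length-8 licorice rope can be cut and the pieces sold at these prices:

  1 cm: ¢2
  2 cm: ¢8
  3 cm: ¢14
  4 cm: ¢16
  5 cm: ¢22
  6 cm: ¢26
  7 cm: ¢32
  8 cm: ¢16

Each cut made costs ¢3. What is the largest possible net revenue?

Consider every possible first cut. net[k] is the best of p[i]+net[k−i] over all sellable i≤k, charging 3 whenever i<k.
net[1] = 2
net[2] = 8
net[3] = 14
net[4] = 16
net[5] = 22
net[6] = 26
net[7] = 32
net[8] = 33  (first piece 3, then net[5]=22)
One optimal plan: pieces 5 + 3 (1 cut) → ¢36 − ¢3 = ¢33.

33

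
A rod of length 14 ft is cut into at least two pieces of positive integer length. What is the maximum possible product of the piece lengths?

162

Fill g[k] for k=2..14: at each k try every first piece i and multiply by the better of (k−i) uncut or g[k−i].
g[2] = 1·max(1,0) = 1·1 = 1
g[3] = 1·max(2,1) = 1·2 = 2
g[4] = 2·max(2,1) = 2·2 = 4
g[5] = 2·max(3,2) = 2·3 = 6
g[6] = 3·max(3,2) = 3·3 = 9
g[7] = 2·max(5,6) = 2·6 = 12
g[8] = 2·max(6,9) = 2·9 = 18
g[9] = 3·max(6,9) = 3·9 = 27
g[10] = 2·max(8,18) = 2·18 = 36
g[11] = 2·max(9,27) = 2·27 = 54
g[12] = 3·max(9,27) = 3·27 = 81
g[13] = 2·max(11,54) = 2·54 = 108
g[14] = 2·max(12,81) = 2·81 = 162
One optimal split: 3 + 3 + 3 + 3 + 2; product 3·3·3·3·2 = 162.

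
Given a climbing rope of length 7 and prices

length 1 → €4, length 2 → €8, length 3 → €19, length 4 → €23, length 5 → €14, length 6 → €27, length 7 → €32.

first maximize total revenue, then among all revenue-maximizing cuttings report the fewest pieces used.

Build r[k] bottom-up: r[k] = max over allowed piece i of (p[i] + r[k−i]).
r[1] = 4
r[2] = 8  (first piece 1, then r[1]=4)
r[3] = 19
r[4] = 23  (first piece 1, then r[3]=19)
r[5] = 27  (first piece 1, then r[4]=23)
r[6] = 38  (first piece 3, then r[3]=19)
r[7] = 42  (first piece 1, then r[6]=38)
Maximum revenue is €42.
Now minimize piece count subject to staying optimal: for each k, pieces[k] = 1 + min over i with p[i]+r[k−i]=r[k] of pieces[k−i].
pieces[4] = 1
pieces[5] = 2
pieces[6] = 2
pieces[7] = 2

2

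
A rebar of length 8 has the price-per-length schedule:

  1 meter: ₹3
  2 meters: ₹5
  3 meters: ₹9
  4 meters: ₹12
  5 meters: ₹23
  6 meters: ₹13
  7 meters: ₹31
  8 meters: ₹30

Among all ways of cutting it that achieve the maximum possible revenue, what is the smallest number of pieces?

2

Let r[k] be the best obtainable value from length k. For each k, try every first piece i and keep the best of price[i] + r[k−i].
r[1] = 3
r[2] = 6  (first piece 1, then r[1]=3)
r[3] = 9  (first piece 1, then r[2]=6)
r[4] = 12  (first piece 1, then r[3]=9)
r[5] = 23
r[6] = 26  (first piece 1, then r[5]=23)
r[7] = 31
r[8] = 34  (first piece 1, then r[7]=31)
Maximum revenue is ₹34.
Now minimize piece count subject to staying optimal: for each k, pieces[k] = 1 + min over i with p[i]+r[k−i]=r[k] of pieces[k−i].
pieces[5] = 1
pieces[6] = 2
pieces[7] = 1
pieces[8] = 2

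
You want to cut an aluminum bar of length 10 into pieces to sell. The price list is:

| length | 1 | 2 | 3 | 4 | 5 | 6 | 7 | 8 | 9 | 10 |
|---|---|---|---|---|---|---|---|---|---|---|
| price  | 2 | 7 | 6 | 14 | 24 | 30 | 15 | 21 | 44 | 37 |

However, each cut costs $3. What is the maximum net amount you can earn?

45

Consider every possible first cut. r[k] is the best of p[i]+r[k−i] over all sellable i≤k, charging 3 whenever i<k.
r[1] = 2
r[2] = max(2+2-3, 7+0) = 7
r[3] = max(2+7-3, 7+2-3, 6+0) = 6
r[4] = max(2+6-3, 7+7-3, 6+2-3, 14+0) = 14
r[5] = max(2+14-3, 7+6-3, 6+7-3, 14+2-3, 24+0) = 24
r[6] = max(2+24-3, 7+14-3, 6+6-3, 14+7-3, 24+2-3, 30+0) = 30
r[7] = max(2+30-3, 7+24-3, 6+14-3, …, 30+2-3, 15+0) = 29
r[8] = max(2+29-3, 7+30-3, 6+24-3, …, 15+2-3, 21+0) = 34
r[9] = max(2+34-3, 7+29-3, 6+30-3, …, 21+2-3, 44+0) = 44
r[10] = max(2+44-3, 7+34-3, 6+29-3, …, 44+2-3, 37+0) = 45
One optimal plan: pieces 5 + 5 (1 cut) → $48 − $3 = $45.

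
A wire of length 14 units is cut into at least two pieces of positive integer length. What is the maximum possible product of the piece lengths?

162

Let m[k] be the best product for length k (with at least one cut). For each first piece i, the rest contributes max(k−i, m[k−i]).
m[2] = 1*max(1,0) = 1*1 = 1
m[3] = max(1*2, 2*1) = 2
m[4] = max(1*3, 2*2, 3*1) = 4
m[5] = max(1*4, 2*3, 3*2, 4*1) = 6
m[6] = max(1*6, 2*4, 3*3, 4*2, 5*1) = 9
m[7] = max(1*9, 2*6, 3*4, 4*3, 5*2, 6*1) = 12
m[8] = max(1*12, 2*9, 3*6, …, 6*2, 7*1) = 18
m[9] = max(1*18, 2*12, 3*9, …, 7*2, 8*1) = 27
m[10] = max(1*27, 2*18, 3*12, …, 8*2, 9*1) = 36
m[11] = max(1*36, 2*27, 3*18, …, 9*2, 10*1) = 54
m[12] = max(1*54, 2*36, 3*27, …, 10*2, 11*1) = 81
m[13] = max(1*81, 2*54, 3*36, …, 11*2, 12*1) = 108
m[14] = max(1*108, 2*81, 3*54, …, 12*2, 13*1) = 162
One optimal split: 3 + 3 + 3 + 3 + 2; product 3*3*3*3*2 = 162.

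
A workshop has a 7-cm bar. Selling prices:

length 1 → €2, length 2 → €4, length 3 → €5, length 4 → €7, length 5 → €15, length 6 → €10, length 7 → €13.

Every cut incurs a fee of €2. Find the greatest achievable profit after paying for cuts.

17

Build r[k] bottom-up: r[k] = max over allowed piece i of (p[i] + r[k−i]) − 2 per cut.
r[1] = 2
r[2] = max(2+2-2, 4+0) = 4
r[3] = max(2+4-2, 4+2-2, 5+0) = 5
r[4] = max(2+5-2, 4+4-2, 5+2-2, 7+0) = 7
r[5] = max(2+7-2, 4+5-2, 5+4-2, 7+2-2, 15+0) = 15
r[6] = max(2+15-2, 4+7-2, 5+5-2, 7+4-2, 15+2-2, 10+0) = 15
r[7] = max(2+15-2, 4+15-2, 5+7-2, …, 10+2-2, 13+0) = 17
One optimal plan: pieces 5 + 2 (1 cut) → €19 − €2 = €17.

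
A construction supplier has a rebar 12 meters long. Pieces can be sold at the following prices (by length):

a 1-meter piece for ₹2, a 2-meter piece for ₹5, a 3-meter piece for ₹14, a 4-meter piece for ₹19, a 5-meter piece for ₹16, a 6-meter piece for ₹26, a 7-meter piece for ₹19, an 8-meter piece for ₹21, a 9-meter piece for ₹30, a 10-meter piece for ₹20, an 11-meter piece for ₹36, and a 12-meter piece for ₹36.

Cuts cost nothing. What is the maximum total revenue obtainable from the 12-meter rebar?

Build r[k] bottom-up: r[k] = max over allowed piece i of (p[i] + r[k−i]).
r[1] = 2
r[2] = 5
r[3] = 14
r[4] = 19
r[5] = 21  (first piece 1, then r[4]=19)
r[6] = 28  (first piece 3, then r[3]=14)
r[7] = 33  (first piece 3, then r[4]=19)
r[8] = 38  (first piece 4, then r[4]=19)
r[9] = 42  (first piece 3, then r[6]=28)
r[10] = 47  (first piece 3, then r[7]=33)
r[11] = 52  (first piece 3, then r[8]=38)
r[12] = 57  (first piece 4, then r[8]=38)
One optimal cutting: 4 + 4 + 4 → ₹19 + ₹19 + ₹19 = ₹57.

57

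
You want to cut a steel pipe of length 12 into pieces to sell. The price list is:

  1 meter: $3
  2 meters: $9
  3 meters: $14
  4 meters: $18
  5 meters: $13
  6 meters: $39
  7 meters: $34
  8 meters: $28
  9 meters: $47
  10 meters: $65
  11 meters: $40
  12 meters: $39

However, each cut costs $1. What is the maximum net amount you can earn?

Consider every possible first cut. net[k] is the best of p[i]+net[k−i] over all sellable i≤k, charging 1 whenever i<k.
net[1] = 3
net[2] = 9
net[3] = 14
net[4] = 18
net[5] = 22  (first piece 2, then net[3]=14)
net[6] = 39
net[7] = 41  (first piece 1, then net[6]=39)
net[8] = 47  (first piece 2, then net[6]=39)
net[9] = 52  (first piece 3, then net[6]=39)
net[10] = 65
net[11] = 67  (first piece 1, then net[10]=65)
net[12] = 77  (first piece 6, then net[6]=39)
One optimal plan: pieces 6 + 6 (1 cut) → $78 − $1 = $77.

77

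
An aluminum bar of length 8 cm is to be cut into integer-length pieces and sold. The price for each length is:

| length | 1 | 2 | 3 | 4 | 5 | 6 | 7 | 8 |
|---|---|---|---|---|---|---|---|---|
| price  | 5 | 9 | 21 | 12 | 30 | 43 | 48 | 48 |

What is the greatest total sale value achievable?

Build best[k] bottom-up: best[k] = max over allowed piece i of (p[i] + best[k−i]).
best[1] = 5
best[2] = max(5+5, 9+0) = 10
best[3] = max(5+10, 9+5, 21+0) = 21
best[4] = max(5+21, 9+10, 21+5, 12+0) = 26
best[5] = max(5+26, 9+21, 21+10, 12+5, 30+0) = 31
best[6] = max(5+31, 9+26, 21+21, 12+10, 30+5, 43+0) = 43
best[7] = max(5+43, 9+31, 21+26, …, 43+5, 48+0) = 48
best[8] = max(5+48, 9+43, 21+31, …, 48+5, 48+0) = 53
One optimal cutting: 6 + 1 + 1 → $43 + $5 + $5 = $53.

53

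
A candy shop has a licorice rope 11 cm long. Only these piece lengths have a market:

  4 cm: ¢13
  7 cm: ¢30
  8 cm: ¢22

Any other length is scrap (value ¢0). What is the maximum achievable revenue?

Consider every possible first cut. best[k] is the best of p[i]+best[k−i] over all sellable i≤k.
best[1] = 0
best[2] = 0
best[3] = 0
best[4] = 13
best[5] = 13
best[6] = 13
best[7] = max(13+0, 30+0) = 30
best[8] = max(13+13, 30+0, 22+0) = 30
best[9] = max(13+13, 30+0, 22+0) = 30
best[10] = max(13+13, 30+0, 22+0) = 30
best[11] = max(13+30, 30+13, 22+0) = 43
One optimal cutting: 7 + 4 → ¢43.

43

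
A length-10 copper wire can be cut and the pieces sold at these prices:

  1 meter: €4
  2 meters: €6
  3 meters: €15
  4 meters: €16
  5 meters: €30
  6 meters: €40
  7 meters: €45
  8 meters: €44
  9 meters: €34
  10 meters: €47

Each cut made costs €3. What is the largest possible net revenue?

Let r[k] be the best obtainable value from length k. For each k, try every first piece i and keep the best of price[i] + r[k−i] minus the 3 cut fee when i<k.
r[1] = 4
r[2] = max(4+4-3, 6+0) = 6
r[3] = max(4+6-3, 6+4-3, 15+0) = 15
r[4] = max(4+15-3, 6+6-3, 15+4-3, 16+0) = 16
r[5] = max(4+16-3, 6+15-3, 15+6-3, 16+4-3, 30+0) = 30
r[6] = max(4+30-3, 6+16-3, 15+15-3, 16+6-3, 30+4-3, 40+0) = 40
r[7] = max(4+40-3, 6+30-3, 15+16-3, …, 40+4-3, 45+0) = 45
r[8] = max(4+45-3, 6+40-3, 15+30-3, …, 45+4-3, 44+0) = 46
r[9] = max(4+46-3, 6+45-3, 15+40-3, …, 44+4-3, 34+0) = 52
r[10] = max(4+52-3, 6+46-3, 15+45-3, …, 34+4-3, 47+0) = 57
One optimal plan: pieces 7 + 3 (1 cut) → €60 − €3 = €57.

57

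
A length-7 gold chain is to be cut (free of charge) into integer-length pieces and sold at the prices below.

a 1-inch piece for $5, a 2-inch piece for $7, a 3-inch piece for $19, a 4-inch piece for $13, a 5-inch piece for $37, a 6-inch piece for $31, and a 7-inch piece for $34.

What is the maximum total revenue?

47

Build R[k] bottom-up: R[k] = max over allowed piece i of (p[i] + R[k−i]).
R[1] = 5
R[2] = max(5+5, 7+0) = 10
R[3] = max(5+10, 7+5, 19+0) = 19
R[4] = max(5+19, 7+10, 19+5, 13+0) = 24
R[5] = max(5+24, 7+19, 19+10, 13+5, 37+0) = 37
R[6] = max(5+37, 7+24, 19+19, 13+10, 37+5, 31+0) = 42
R[7] = max(5+42, 7+37, 19+24, …, 31+5, 34+0) = 47
One optimal cutting: 5 + 1 + 1 → $37 + $5 + $5 = $47.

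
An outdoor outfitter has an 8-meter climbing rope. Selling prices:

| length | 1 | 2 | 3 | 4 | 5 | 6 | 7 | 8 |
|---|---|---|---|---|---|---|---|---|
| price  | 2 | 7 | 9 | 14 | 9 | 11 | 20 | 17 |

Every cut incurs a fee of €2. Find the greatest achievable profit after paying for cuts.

Let v[k] be the best obtainable value from length k. For each k, try every first piece i and keep the best of price[i] + v[k−i] minus the 2 cut fee when i<k.
v[1] = 2
v[2] = max(2+2-2, 7+0) = 7
v[3] = max(2+7-2, 7+2-2, 9+0) = 9
v[4] = max(2+9-2, 7+7-2, 9+2-2, 14+0) = 14
v[5] = max(2+14-2, 7+9-2, 9+7-2, 14+2-2, 9+0) = 14
v[6] = max(2+14-2, 7+14-2, 9+9-2, 14+7-2, 9+2-2, 11+0) = 19
v[7] = max(2+19-2, 7+14-2, 9+14-2, …, 11+2-2, 20+0) = 21
v[8] = max(2+21-2, 7+19-2, 9+14-2, …, 20+2-2, 17+0) = 26
One optimal plan: pieces 4 + 4 (1 cut) → €28 − €2 = €26.

26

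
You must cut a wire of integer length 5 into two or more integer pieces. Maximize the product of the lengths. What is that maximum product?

6

Let m[k] be the best product for length k (with at least one cut). For each first piece i, the rest contributes max(k−i, m[k−i]).
m[2] = 1·max(1,0) = 1·1 = 1
m[3] = 1·max(2,1) = 1·2 = 2
m[4] = 2·max(2,1) = 2·2 = 4
m[5] = 2·max(3,2) = 2·3 = 6
One optimal split: 3 + 2; product 3·2 = 6.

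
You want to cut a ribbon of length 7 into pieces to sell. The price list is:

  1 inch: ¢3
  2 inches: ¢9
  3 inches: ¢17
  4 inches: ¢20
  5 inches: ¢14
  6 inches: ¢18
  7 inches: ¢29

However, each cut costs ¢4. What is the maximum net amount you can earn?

33

Build v[k] bottom-up: v[k] = max over allowed piece i of (p[i] + v[k−i]) − 4 per cut.
v[1] = 3
v[2] = 9
v[3] = 17
v[4] = 20
v[5] = 22  (first piece 2, then v[3]=17)
v[6] = 30  (first piece 3, then v[3]=17)
v[7] = 33  (first piece 3, then v[4]=20)
One optimal plan: pieces 4 + 3 (1 cut) → ¢37 − ¢4 = ¢33.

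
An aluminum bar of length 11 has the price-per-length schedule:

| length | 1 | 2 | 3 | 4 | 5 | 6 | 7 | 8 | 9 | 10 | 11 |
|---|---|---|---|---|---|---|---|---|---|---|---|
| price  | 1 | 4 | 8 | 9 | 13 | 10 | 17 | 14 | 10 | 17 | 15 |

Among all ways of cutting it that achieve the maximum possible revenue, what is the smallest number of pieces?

3

Let r[k] be the best obtainable value from length k. For each k, try every first piece i and keep the best of price[i] + r[k−i].
r[1] = 1
r[2] = 4
r[3] = 8
r[4] = 9  (first piece 1, then r[3]=8)
r[5] = 13
r[6] = 16  (first piece 3, then r[3]=8)
r[7] = 17  (first piece 1, then r[6]=16)
r[8] = 21  (first piece 3, then r[5]=13)
r[9] = 24  (first piece 3, then r[6]=16)
r[10] = 26  (first piece 5, then r[5]=13)
r[11] = 29  (first piece 3, then r[8]=21)
Maximum revenue is $29.
Now minimize piece count subject to staying optimal: for each k, pieces[k] = 1 + min over i with p[i]+r[k−i]=r[k] of pieces[k−i].
pieces[8] = 2
pieces[9] = 3
pieces[10] = 2
pieces[11] = 3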